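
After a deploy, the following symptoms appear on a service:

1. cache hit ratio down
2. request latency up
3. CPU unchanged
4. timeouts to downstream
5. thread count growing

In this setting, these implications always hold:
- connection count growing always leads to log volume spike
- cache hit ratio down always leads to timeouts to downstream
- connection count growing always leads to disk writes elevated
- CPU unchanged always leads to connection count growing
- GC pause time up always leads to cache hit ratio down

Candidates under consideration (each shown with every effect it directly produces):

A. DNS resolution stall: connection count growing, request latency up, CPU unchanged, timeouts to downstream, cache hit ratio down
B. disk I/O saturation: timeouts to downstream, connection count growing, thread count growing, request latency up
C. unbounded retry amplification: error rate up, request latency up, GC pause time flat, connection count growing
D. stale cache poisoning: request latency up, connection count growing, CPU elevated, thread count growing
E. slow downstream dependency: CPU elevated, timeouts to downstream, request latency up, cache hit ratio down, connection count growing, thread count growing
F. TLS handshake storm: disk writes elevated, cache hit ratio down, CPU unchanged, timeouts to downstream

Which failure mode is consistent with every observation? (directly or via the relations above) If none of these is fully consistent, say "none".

none

Testing each hypothesis:
(A) DNS resolution stall — does not account for thread count growing
(B) disk I/O saturation — cache hit ratio down -; request latency up +; CPU unchanged -; timeouts to downstream +; thread count growing +
(C) unbounded retry amplification — does not account for cache hit ratio down, CPU unchanged, timeouts to downstream, thread count growing
(D) stale cache poisoning — fails on cache hit ratio down, CPU unchanged, timeouts to downstream (predicts CPU elevated, not CPU unchanged)
(E) slow downstream dependency — cache hit ratio down +; request latency up +; CPU unchanged -; timeouts to downstream +; thread count growing +
(F) TLS handshake storm — does not account for request latency up, thread count growing
Every candidate fails on at least one observation.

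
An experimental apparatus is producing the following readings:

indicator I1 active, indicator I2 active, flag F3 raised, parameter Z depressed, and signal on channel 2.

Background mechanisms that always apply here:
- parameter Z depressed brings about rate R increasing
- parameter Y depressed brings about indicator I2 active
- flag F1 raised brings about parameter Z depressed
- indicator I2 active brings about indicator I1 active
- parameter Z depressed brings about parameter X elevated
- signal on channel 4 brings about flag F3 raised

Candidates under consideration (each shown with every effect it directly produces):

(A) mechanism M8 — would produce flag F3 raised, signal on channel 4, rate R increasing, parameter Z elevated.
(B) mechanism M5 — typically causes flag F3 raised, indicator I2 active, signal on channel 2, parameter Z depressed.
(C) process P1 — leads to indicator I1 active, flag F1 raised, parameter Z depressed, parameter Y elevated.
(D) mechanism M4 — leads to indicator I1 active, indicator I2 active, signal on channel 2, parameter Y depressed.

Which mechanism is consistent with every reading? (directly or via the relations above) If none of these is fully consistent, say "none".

B

Testing each hypothesis:
(A) mechanism M8 — indicator I1 active ✗; indicator I2 active ✗; flag F3 raised ✓; parameter Z depressed ✗; signal on channel 2 ✗
(B) mechanism M5 — indicator I1 active ✓ (via indicator I2 active → indicator I1 active); indicator I2 active ✓; flag F3 raised ✓; parameter Z depressed ✓; signal on channel 2 ✓
(C) process P1 — indicator I1 active ✓; indicator I2 active ✗; flag F3 raised ✗; parameter Z depressed ✓; signal on channel 2 ✗
(D) mechanism M4 — does not account for flag F3 raised, parameter Z depressed
Only (B) is consistent with every observation.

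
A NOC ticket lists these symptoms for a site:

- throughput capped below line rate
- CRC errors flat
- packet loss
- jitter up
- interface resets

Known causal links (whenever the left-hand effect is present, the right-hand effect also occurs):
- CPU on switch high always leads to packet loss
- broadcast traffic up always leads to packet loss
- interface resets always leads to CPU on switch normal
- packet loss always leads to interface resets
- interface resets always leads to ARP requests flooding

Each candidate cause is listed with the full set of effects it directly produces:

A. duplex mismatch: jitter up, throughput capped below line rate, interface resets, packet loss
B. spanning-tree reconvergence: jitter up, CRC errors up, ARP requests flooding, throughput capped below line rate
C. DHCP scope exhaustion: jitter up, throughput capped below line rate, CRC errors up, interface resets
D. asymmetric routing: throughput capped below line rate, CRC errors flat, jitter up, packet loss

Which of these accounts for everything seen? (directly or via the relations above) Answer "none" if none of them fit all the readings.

D

Testing each hypothesis:
(A) duplex mismatch — does not account for CRC errors flat
(B) spanning-tree reconvergence — fails on CRC errors flat, packet loss, interface resets (predicts CRC errors up, not CRC errors flat)
(C) DHCP scope exhaustion — fails on CRC errors flat, packet loss (predicts CRC errors up, not CRC errors flat)
(D) asymmetric routing — throughput capped below line rate ✓; CRC errors flat ✓; packet loss ✓; jitter up ✓; interface resets ✓ (by packet loss → interface resets)
Only (D) is consistent with every observation.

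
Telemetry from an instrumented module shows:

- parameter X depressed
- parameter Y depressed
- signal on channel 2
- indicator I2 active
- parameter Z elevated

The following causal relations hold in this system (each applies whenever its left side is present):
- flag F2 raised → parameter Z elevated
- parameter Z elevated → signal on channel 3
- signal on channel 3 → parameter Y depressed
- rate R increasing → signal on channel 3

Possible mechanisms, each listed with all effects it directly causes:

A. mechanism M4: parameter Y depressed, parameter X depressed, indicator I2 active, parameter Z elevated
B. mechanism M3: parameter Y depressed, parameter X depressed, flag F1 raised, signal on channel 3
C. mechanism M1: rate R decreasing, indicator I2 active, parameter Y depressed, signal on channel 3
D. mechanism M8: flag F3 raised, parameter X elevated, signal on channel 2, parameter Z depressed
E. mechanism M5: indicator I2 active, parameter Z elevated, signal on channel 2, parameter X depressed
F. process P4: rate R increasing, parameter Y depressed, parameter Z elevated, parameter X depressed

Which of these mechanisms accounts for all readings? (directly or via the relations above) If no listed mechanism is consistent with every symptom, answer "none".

For each candidate, compare predicted effects to what was observed:
(A) mechanism M4 — does not account for signal on channel 2
(B) mechanism M3 — parameter X depressed +; parameter Y depressed +; signal on channel 2 -; indicator I2 active -; parameter Z elevated -
(C) mechanism M1 — parameter X depressed -; parameter Y depressed +; signal on channel 2 -; indicator I2 active +; parameter Z elevated -
(D) mechanism M8 — parameter X depressed -; parameter Y depressed -; signal on channel 2 +; indicator I2 active -; parameter Z elevated -
(E) mechanism M5 — parameter X depressed +; parameter Y depressed + (by parameter Z elevated → signal on channel 3 → parameter Y depressed); signal on channel 2 +; indicator I2 active +; parameter Z elevated +
(F) process P4 — parameter X depressed +; parameter Y depressed +; signal on channel 2 -; indicator I2 active -; parameter Z elevated +
Only (E) is consistent with every observation.

E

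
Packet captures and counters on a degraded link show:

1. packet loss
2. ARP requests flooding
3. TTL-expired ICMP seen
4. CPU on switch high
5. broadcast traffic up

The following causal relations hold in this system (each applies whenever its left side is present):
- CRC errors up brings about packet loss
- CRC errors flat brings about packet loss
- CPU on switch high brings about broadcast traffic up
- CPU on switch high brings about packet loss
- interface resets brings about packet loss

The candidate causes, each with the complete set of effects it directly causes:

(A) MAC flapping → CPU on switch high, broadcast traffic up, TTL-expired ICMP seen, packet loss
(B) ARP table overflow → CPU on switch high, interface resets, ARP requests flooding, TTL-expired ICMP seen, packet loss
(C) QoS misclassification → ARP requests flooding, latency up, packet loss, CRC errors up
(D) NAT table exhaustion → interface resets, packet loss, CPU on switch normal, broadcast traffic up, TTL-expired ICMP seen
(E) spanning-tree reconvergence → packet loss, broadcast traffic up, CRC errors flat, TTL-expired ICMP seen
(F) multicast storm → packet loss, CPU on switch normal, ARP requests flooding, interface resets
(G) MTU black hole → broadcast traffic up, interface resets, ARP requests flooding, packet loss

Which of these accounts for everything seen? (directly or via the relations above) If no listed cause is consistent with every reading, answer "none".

Per-candidate check:
(A) MAC flapping — does not account for ARP requests flooding
(B) ARP table overflow — packet loss +; ARP requests flooding +; TTL-expired ICMP seen +; CPU on switch high +; broadcast traffic up + (by CPU on switch high → broadcast traffic up)
(C) QoS misclassification — does not account for TTL-expired ICMP seen, CPU on switch high, broadcast traffic up
(D) NAT table exhaustion — fails on ARP requests flooding, CPU on switch high (predicts CPU on switch normal, not CPU on switch high)
(E) spanning-tree reconvergence — packet loss +; ARP requests flooding -; TTL-expired ICMP seen +; CPU on switch high -; broadcast traffic up +
(F) multicast storm — packet loss +; ARP requests flooding +; TTL-expired ICMP seen -; CPU on switch high -; broadcast traffic up -
(G) MTU black hole — packet loss +; ARP requests flooding +; TTL-expired ICMP seen -; CPU on switch high -; broadcast traffic up +
Only (B) is consistent with every observation.

B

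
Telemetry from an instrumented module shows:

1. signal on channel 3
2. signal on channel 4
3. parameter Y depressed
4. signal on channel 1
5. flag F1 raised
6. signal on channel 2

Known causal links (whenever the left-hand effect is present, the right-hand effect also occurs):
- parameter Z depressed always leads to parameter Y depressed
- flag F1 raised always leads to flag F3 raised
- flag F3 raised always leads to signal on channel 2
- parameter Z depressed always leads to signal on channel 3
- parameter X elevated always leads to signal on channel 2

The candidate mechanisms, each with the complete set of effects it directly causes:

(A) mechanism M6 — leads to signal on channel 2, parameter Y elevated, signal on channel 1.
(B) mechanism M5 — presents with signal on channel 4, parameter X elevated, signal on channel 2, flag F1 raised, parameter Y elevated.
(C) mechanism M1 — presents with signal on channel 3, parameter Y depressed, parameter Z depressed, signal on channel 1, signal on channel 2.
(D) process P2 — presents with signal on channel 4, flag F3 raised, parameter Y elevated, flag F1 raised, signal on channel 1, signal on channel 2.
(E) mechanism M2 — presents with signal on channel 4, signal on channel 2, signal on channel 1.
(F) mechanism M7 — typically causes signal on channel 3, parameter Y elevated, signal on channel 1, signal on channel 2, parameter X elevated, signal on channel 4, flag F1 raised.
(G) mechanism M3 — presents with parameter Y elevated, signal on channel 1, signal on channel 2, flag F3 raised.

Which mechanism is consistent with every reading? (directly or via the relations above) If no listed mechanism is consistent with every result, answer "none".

none

Testing each hypothesis:
(A) mechanism M6 — signal on channel 3 ✗; signal on channel 4 ✗; parameter Y depressed ✗; signal on channel 1 ✓; flag F1 raised ✗; signal on channel 2 ✓
(B) mechanism M5 — signal on channel 3 ✗; signal on channel 4 ✓; parameter Y depressed ✗; signal on channel 1 ✗; flag F1 raised ✓; signal on channel 2 ✓
(C) mechanism M1 — does not account for signal on channel 4, flag F1 raised
(D) process P2 — signal on channel 3 ✗; signal on channel 4 ✓; parameter Y depressed ✗; signal on channel 1 ✓; flag F1 raised ✓; signal on channel 2 ✓
(E) mechanism M2 — signal on channel 3 ✗; signal on channel 4 ✓; parameter Y depressed ✗; signal on channel 1 ✓; flag F1 raised ✗; signal on channel 2 ✓
(F) mechanism M7 — fails on parameter Y depressed (predicts parameter Y elevated, not parameter Y depressed)
(G) mechanism M3 — fails on signal on channel 3, signal on channel 4, parameter Y depressed, flag F1 raised (predicts parameter Y elevated, not parameter Y depressed)
No candidate is consistent with all observations.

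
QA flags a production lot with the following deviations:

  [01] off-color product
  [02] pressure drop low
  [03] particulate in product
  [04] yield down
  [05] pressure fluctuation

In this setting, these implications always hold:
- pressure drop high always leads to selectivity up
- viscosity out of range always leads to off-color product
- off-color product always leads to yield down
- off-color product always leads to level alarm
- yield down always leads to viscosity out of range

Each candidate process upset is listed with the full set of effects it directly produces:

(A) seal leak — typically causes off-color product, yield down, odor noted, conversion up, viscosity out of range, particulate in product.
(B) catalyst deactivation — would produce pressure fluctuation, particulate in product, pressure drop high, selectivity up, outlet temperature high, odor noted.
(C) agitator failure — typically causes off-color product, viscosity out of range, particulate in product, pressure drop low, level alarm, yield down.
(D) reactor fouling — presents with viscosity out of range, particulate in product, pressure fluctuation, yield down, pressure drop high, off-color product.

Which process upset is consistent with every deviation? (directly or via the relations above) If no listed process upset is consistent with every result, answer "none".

none

Checking each candidate against the observations:
(A) seal leak — off-color product yes; pressure drop low NO; particulate in product yes; yield down yes; pressure fluctuation NO
(B) catalyst deactivation — fails on off-color product, pressure drop low, yield down (predicts pressure drop high, not pressure drop low)
(C) agitator failure — off-color product yes; pressure drop low yes; particulate in product yes; yield down yes; pressure fluctuation NO
(D) reactor fouling — fails on pressure drop low (predicts pressure drop high, not pressure drop low)
None of the listed candidates fits everything.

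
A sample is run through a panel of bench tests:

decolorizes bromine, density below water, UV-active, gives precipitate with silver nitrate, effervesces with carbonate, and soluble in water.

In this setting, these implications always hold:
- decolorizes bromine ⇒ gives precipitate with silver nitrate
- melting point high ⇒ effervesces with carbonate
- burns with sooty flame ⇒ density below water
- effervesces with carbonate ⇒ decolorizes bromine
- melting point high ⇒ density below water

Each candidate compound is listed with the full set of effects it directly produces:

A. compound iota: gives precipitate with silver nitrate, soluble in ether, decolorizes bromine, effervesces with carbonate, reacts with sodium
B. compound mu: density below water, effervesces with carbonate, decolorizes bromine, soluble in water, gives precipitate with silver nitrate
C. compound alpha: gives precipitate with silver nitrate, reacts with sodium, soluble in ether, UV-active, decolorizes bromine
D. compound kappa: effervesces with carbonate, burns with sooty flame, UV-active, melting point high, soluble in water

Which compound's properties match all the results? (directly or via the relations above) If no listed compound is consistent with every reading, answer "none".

D

Per-candidate check:
(A) compound iota — does not account for density below water, UV-active, soluble in water
(B) compound mu — does not account for UV-active
(C) compound alpha — decolorizes bromine match; density below water miss; UV-active match; gives precipitate with silver nitrate match; effervesces with carbonate miss; soluble in water miss
(D) compound kappa — decolorizes bromine match (by effervesces with carbonate → decolorizes bromine); density below water match (by burns with sooty flame → density below water); UV-active match; gives precipitate with silver nitrate match (by effervesces with carbonate → decolorizes bromine → gives precipitate with silver nitrate); effervesces with carbonate match; soluble in water match
Only (D) is consistent with every observation.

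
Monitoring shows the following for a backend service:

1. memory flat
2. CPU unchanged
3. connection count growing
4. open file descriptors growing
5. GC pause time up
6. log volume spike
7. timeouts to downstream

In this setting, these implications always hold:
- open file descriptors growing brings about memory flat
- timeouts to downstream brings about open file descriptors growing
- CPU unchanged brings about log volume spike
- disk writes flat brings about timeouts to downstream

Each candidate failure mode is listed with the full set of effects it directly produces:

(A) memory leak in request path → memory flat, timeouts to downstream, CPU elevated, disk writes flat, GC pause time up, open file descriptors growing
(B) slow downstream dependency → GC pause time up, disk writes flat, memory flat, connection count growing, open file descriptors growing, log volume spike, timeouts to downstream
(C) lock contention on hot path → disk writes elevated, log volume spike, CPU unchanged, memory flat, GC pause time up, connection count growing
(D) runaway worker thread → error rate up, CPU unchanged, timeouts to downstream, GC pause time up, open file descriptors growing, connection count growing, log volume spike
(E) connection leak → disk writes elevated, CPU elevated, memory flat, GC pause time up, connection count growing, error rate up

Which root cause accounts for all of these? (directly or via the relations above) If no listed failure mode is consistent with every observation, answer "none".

D

Checking each candidate against the observations:
(A) memory leak in request path — fails on CPU unchanged, connection count growing, log volume spike (predicts CPU elevated, not CPU unchanged)
(B) slow downstream dependency — memory flat +; CPU unchanged -; connection count growing +; open file descriptors growing +; GC pause time up +; log volume spike +; timeouts to downstream +
(C) lock contention on hot path — does not account for open file descriptors growing, timeouts to downstream
(D) runaway worker thread — memory flat + (by open file descriptors growing → memory flat); CPU unchanged +; connection count growing +; open file descriptors growing +; GC pause time up +; log volume spike +; timeouts to downstream +
(E) connection leak — fails on CPU unchanged, open file descriptors growing, log volume spike, timeouts to downstream (predicts CPU elevated, not CPU unchanged)
(D) alone accounts for all the evidence.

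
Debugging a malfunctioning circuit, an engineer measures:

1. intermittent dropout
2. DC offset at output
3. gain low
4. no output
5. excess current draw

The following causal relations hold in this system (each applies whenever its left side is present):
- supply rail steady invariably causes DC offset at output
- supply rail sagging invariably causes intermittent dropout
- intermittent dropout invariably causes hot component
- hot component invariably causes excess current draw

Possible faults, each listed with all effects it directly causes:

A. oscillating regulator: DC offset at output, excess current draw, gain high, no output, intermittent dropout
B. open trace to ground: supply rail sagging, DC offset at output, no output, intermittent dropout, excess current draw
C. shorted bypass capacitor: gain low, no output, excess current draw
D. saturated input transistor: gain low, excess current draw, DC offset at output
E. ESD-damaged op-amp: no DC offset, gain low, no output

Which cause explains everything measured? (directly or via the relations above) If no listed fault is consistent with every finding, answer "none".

none

Checking each candidate against the observations:
(A) oscillating regulator — fails on gain low (predicts gain high, not gain low)
(B) open trace to ground — does not account for gain low
(C) shorted bypass capacitor — intermittent dropout ✗; DC offset at output ✗; gain low ✓; no output ✓; excess current draw ✓
(D) saturated input transistor — does not account for intermittent dropout, no output
(E) ESD-damaged op-amp — intermittent dropout ✗; DC offset at output ✗; gain low ✓; no output ✓; excess current draw ✗
None of the listed candidates fits everything.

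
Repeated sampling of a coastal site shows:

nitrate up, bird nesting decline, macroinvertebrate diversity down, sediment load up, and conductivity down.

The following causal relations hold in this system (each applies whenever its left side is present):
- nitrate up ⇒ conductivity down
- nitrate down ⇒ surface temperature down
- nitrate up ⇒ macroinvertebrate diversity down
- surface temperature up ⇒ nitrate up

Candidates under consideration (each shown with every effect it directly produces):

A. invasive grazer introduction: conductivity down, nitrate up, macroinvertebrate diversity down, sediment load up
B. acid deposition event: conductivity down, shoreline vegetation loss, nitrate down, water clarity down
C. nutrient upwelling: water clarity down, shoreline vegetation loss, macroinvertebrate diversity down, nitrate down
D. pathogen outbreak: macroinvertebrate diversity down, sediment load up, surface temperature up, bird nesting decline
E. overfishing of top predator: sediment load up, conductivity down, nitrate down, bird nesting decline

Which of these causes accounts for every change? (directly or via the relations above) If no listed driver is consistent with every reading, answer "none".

Per-candidate check:
(A) invasive grazer introduction — does not account for bird nesting decline
(B) acid deposition event — fails on nitrate up, bird nesting decline, macroinvertebrate diversity down, sediment load up (predicts nitrate down, not nitrate up)
(C) nutrient upwelling — nitrate up miss; bird nesting decline miss; macroinvertebrate diversity down match; sediment load up miss; conductivity down miss
(D) pathogen outbreak — nitrate up match (via surface temperature up → nitrate up); bird nesting decline match; macroinvertebrate diversity down match; sediment load up match; conductivity down match (via surface temperature up → nitrate up → conductivity down)
(E) overfishing of top predator — fails on nitrate up, macroinvertebrate diversity down (predicts nitrate down, not nitrate up)
(D) is the only candidate with no mismatches.

D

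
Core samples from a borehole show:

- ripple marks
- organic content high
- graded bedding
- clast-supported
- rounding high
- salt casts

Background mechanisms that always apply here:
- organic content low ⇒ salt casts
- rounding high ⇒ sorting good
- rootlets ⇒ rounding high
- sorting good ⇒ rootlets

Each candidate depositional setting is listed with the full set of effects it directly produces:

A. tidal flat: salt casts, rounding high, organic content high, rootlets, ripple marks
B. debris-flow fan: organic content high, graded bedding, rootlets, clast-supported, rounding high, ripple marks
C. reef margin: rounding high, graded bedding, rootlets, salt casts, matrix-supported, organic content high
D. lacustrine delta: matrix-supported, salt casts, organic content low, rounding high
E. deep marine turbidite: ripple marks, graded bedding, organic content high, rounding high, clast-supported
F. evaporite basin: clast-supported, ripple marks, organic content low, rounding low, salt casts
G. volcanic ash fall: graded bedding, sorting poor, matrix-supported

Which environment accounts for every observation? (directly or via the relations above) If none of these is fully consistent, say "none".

Testing each hypothesis:
(A) tidal flat — ripple marks yes; organic content high yes; graded bedding NO; clast-supported NO; rounding high yes; salt casts yes
(B) debris-flow fan — ripple marks yes; organic content high yes; graded bedding yes; clast-supported yes; rounding high yes; salt casts NO
(C) reef margin — ripple marks NO; organic content high yes; graded bedding yes; clast-supported NO; rounding high yes; salt casts yes
(D) lacustrine delta — ripple marks NO; organic content high NO; graded bedding NO; clast-supported NO; rounding high yes; salt casts yes
(E) deep marine turbidite — does not account for salt casts
(F) evaporite basin — fails on organic content high, graded bedding, rounding high (predicts organic content low, not organic content high; predicts rounding low, not rounding high)
(G) volcanic ash fall — fails on ripple marks, organic content high, clast-supported, rounding high, salt casts (predicts matrix-supported, not clast-supported)
None of the listed candidates fits everything.

none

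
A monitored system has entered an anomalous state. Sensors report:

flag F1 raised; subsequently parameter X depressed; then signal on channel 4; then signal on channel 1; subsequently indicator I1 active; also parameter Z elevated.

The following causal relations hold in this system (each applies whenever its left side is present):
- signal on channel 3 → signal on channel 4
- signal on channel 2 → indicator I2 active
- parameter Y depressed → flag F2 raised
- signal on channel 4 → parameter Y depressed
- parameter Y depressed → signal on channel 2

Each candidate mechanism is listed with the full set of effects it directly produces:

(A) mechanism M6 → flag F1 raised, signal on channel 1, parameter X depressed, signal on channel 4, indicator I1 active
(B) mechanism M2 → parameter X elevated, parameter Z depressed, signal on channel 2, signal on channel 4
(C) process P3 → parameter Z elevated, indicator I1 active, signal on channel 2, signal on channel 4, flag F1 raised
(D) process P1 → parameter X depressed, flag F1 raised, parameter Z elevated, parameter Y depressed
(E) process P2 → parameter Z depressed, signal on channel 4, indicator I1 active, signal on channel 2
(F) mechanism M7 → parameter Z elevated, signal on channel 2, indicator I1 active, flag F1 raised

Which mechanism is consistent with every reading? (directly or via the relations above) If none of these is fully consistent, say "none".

none

Testing each hypothesis:
(A) mechanism M6 — does not account for parameter Z elevated
(B) mechanism M2 — flag F1 raised miss; parameter X depressed miss; signal on channel 4 match; signal on channel 1 miss; indicator I1 active miss; parameter Z elevated miss
(C) process P3 — flag F1 raised match; parameter X depressed miss; signal on channel 4 match; signal on channel 1 miss; indicator I1 active match; parameter Z elevated match
(D) process P1 — flag F1 raised match; parameter X depressed match; signal on channel 4 miss; signal on channel 1 miss; indicator I1 active miss; parameter Z elevated match
(E) process P2 — fails on flag F1 raised, parameter X depressed, signal on channel 1, parameter Z elevated (predicts parameter Z depressed, not parameter Z elevated)
(F) mechanism M7 — does not account for parameter X depressed, signal on channel 4, signal on channel 1
No candidate is consistent with all observations.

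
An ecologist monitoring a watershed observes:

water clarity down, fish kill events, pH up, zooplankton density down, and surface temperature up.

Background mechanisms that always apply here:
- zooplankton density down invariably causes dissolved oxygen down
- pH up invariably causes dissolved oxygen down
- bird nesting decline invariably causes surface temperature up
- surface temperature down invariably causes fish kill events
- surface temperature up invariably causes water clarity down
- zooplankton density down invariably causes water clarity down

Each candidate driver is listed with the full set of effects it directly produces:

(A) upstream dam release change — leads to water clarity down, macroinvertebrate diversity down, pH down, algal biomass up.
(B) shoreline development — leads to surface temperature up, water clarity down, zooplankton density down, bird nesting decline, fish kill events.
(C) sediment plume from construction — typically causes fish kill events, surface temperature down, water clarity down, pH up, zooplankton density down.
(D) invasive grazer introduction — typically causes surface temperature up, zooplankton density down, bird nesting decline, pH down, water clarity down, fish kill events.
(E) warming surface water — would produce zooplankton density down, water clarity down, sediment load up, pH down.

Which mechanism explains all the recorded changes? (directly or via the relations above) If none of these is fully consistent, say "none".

none

Checking each candidate against the observations:
(A) upstream dam release change — water clarity down +; fish kill events -; pH up -; zooplankton density down -; surface temperature up -
(B) shoreline development — does not account for pH up
(C) sediment plume from construction — fails on surface temperature up (predicts surface temperature down, not surface temperature up)
(D) invasive grazer introduction — fails on pH up (predicts pH down, not pH up)
(E) warming surface water — fails on fish kill events, pH up, surface temperature up (predicts pH down, not pH up)
None of the listed candidates fits everything.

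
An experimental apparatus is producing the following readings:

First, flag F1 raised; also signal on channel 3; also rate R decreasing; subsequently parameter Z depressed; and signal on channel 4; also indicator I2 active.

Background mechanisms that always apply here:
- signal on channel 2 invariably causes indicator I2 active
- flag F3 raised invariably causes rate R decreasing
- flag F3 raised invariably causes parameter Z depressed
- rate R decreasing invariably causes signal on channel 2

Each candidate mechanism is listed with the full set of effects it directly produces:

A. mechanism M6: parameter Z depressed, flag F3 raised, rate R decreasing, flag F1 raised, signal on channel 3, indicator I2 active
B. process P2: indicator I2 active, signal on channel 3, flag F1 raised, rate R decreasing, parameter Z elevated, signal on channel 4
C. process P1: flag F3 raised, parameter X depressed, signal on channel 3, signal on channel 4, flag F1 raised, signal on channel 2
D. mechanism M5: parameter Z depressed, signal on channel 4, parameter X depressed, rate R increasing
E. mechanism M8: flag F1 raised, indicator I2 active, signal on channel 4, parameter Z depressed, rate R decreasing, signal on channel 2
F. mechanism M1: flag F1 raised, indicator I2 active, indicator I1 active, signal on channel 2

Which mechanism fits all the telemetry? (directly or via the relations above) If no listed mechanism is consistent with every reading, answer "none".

Testing each hypothesis:
(A) mechanism M6 — flag F1 raised ✓; signal on channel 3 ✓; rate R decreasing ✓; parameter Z depressed ✓; signal on channel 4 ✗; indicator I2 active ✓
(B) process P2 — fails on parameter Z depressed (predicts parameter Z elevated, not parameter Z depressed)
(C) process P1 — accounts for every observation (rate R decreasing by flag F3 raised → rate R decreasing)
(D) mechanism M5 — flag F1 raised ✗; signal on channel 3 ✗; rate R decreasing ✗; parameter Z depressed ✓; signal on channel 4 ✓; indicator I2 active ✗
(E) mechanism M8 — flag F1 raised ✓; signal on channel 3 ✗; rate R decreasing ✓; parameter Z depressed ✓; signal on channel 4 ✓; indicator I2 active ✓
(F) mechanism M1 — flag F1 raised ✓; signal on channel 3 ✗; rate R decreasing ✗; parameter Z depressed ✗; signal on channel 4 ✗; indicator I2 active ✓
Only (C) is consistent with every observation.

C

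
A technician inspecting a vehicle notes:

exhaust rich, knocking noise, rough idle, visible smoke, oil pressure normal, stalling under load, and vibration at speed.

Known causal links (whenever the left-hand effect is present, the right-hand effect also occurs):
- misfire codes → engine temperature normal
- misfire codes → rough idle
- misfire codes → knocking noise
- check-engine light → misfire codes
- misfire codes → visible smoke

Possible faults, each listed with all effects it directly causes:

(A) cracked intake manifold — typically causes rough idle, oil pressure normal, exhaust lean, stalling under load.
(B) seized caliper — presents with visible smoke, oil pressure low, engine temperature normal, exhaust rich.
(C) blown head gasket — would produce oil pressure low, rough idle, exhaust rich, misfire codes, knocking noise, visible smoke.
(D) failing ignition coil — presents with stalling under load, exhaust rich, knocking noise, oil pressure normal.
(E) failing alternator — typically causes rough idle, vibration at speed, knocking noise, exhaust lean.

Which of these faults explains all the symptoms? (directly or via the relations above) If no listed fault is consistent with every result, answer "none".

none

Testing each hypothesis:
(A) cracked intake manifold — fails on exhaust rich, knocking noise, visible smoke, vibration at speed (predicts exhaust lean, not exhaust rich)
(B) seized caliper — exhaust rich ✓; knocking noise ✗; rough idle ✗; visible smoke ✓; oil pressure normal ✗; stalling under load ✗; vibration at speed ✗
(C) blown head gasket — exhaust rich ✓; knocking noise ✓; rough idle ✓; visible smoke ✓; oil pressure normal ✗; stalling under load ✗; vibration at speed ✗
(D) failing ignition coil — exhaust rich ✓; knocking noise ✓; rough idle ✗; visible smoke ✗; oil pressure normal ✓; stalling under load ✓; vibration at speed ✗
(E) failing alternator — fails on exhaust rich, visible smoke, oil pressure normal, stalling under load (predicts exhaust lean, not exhaust rich)
None of the listed candidates fits everything.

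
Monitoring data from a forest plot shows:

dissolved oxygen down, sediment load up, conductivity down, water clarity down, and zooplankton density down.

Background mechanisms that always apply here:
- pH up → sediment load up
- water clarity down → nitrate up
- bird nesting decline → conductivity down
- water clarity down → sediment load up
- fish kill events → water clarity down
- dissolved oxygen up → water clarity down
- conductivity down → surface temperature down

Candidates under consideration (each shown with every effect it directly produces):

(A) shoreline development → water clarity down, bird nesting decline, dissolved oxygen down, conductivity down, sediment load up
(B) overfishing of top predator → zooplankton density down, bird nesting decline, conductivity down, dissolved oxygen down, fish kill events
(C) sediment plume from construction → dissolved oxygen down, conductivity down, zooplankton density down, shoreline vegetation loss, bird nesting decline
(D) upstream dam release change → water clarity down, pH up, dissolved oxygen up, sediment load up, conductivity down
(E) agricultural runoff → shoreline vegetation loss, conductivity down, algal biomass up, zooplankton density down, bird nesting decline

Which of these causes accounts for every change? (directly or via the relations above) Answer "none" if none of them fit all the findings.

Per-candidate check:
(A) shoreline development — dissolved oxygen down +; sediment load up +; conductivity down +; water clarity down +; zooplankton density down -
(B) overfishing of top predator — dissolved oxygen down +; sediment load up + (through fish kill events → water clarity down → sediment load up); conductivity down +; water clarity down + (through fish kill events → water clarity down); zooplankton density down +
(C) sediment plume from construction — dissolved oxygen down +; sediment load up -; conductivity down +; water clarity down -; zooplankton density down +
(D) upstream dam release change — dissolved oxygen down -; sediment load up +; conductivity down +; water clarity down +; zooplankton density down -
(E) agricultural runoff — does not account for dissolved oxygen down, sediment load up, water clarity down
(B) alone accounts for all the evidence.

B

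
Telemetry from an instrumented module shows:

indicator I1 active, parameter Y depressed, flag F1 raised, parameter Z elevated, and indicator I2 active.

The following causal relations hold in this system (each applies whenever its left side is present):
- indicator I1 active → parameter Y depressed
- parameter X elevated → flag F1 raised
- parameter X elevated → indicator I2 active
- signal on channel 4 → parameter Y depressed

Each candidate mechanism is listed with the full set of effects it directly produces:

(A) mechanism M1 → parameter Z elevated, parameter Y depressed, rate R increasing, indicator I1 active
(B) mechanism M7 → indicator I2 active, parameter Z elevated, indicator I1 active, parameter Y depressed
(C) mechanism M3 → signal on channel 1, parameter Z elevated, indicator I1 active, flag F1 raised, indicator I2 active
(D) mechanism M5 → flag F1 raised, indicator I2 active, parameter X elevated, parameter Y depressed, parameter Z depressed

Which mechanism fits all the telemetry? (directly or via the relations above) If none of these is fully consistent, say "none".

Testing each hypothesis:
(A) mechanism M1 — does not account for flag F1 raised, indicator I2 active
(B) mechanism M7 — indicator I1 active match; parameter Y depressed match; flag F1 raised miss; parameter Z elevated match; indicator I2 active match
(C) mechanism M3 — accounts for every observation (parameter Y depressed via indicator I1 active → parameter Y depressed)
(D) mechanism M5 — indicator I1 active miss; parameter Y depressed match; flag F1 raised match; parameter Z elevated miss; indicator I2 active match
(C) is the only candidate with no mismatches.

C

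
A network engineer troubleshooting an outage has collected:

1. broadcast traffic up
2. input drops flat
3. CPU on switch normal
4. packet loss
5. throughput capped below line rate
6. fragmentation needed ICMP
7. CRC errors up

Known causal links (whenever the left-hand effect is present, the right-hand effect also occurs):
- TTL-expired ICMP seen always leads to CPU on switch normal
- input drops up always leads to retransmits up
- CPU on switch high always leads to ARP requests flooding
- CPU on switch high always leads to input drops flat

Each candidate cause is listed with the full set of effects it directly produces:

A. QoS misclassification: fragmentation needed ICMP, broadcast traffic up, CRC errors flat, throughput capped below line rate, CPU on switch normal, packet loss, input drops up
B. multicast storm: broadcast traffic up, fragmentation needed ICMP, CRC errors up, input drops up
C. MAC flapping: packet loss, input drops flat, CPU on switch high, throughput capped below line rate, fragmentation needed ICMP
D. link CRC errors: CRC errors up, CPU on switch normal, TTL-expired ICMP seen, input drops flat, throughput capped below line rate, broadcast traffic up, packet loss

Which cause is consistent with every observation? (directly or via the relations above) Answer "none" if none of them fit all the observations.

none

Checking each candidate against the observations:
(A) QoS misclassification — broadcast traffic up yes; input drops flat NO; CPU on switch normal yes; packet loss yes; throughput capped below line rate yes; fragmentation needed ICMP yes; CRC errors up NO
(B) multicast storm — fails on input drops flat, CPU on switch normal, packet loss, throughput capped below line rate (predicts input drops up, not input drops flat)
(C) MAC flapping — fails on broadcast traffic up, CPU on switch normal, CRC errors up (predicts CPU on switch high, not CPU on switch normal)
(D) link CRC errors — does not account for fragmentation needed ICMP
No candidate is consistent with all observations.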